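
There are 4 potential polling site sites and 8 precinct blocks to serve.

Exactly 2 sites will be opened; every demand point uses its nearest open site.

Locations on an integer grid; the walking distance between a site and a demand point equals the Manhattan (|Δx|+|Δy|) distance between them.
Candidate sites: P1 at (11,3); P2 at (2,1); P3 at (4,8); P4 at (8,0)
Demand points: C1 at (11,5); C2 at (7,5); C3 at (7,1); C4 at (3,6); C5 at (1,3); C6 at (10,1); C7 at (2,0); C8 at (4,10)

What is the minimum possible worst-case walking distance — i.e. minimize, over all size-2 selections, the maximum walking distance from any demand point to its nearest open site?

Open {P3, P4}.
  Farthest demand point is C1 at walking distance 8 (to P4); all others are ≤ 8.
With {P1, P3} the worst case is 10.
With {P2, P3} the worst case is 10.
No size-2 selection achieves below 8.

8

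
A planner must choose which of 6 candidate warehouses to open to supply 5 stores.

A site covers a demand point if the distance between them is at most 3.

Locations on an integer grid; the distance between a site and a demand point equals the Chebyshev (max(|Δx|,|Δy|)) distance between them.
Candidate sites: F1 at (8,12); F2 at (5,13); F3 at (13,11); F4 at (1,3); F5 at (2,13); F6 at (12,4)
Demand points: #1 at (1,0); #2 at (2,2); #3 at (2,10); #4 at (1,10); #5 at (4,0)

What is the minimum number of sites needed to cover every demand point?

Coverage sets (demand points within 3 of each site):
  F1: {}
  F2: {#3}
  F3: {}
  F4: {#1, #2, #5}
  F5: {#3, #4}
  F6: {}
No single site covers all 5 demand points.
But {F4, F5} covers everything, so the minimum is 2.

2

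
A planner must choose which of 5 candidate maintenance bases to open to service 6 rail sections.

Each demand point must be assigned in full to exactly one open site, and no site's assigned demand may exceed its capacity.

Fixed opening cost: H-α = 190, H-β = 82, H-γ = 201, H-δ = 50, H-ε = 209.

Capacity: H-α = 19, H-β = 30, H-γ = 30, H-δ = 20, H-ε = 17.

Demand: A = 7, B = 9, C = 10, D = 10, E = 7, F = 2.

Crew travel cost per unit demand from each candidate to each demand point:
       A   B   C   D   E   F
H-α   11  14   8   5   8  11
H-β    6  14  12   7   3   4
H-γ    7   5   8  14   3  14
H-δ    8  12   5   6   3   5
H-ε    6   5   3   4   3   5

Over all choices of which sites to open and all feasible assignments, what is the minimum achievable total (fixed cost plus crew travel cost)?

431

Open {H-β, H-δ}; cheapest assignment that respects the capacities:
  H-β (cap 30, load 26): A, D, E, F — cost 7×6 + 10×7 + 7×3 + 2×4 = 141
  H-δ (cap 20, load 19): B, C — cost 9×12 + 10×5 = 158
  Shipping 299, fixed 132 → total 431.
  Any other capacity-feasible assignment to {H-β, H-δ} ships for at least 299.
Compare {H-γ, H-δ}: its best feasible assignment gives total 504.
Compare {H-β, H-γ}: its best feasible assignment gives total 549.
Every other set of open sites that can feasibly serve all demand totals ≥ 504 even under its best assignment. Minimum: 431.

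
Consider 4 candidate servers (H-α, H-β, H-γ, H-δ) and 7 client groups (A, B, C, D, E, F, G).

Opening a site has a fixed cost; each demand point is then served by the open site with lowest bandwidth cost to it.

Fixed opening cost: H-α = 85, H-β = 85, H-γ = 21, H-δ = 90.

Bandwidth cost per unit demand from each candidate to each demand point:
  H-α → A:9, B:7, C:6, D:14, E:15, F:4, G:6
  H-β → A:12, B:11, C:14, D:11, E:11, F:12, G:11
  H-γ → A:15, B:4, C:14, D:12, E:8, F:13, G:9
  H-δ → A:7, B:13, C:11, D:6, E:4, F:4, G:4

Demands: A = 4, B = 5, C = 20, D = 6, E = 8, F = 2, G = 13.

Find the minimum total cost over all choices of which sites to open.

Open {H-α, H-δ}: assign each demand point to its cheapest open site.
  A→H-δ 4×7=28, B→H-α 5×7=35, C→H-α 20×6=120, D→H-δ 6×6=36, E→H-δ 8×4=32, F→H-α 2×4=8, G→H-δ 13×4=52
  bandwidth cost 311, fixed 175 → total 486.
Compare {H-α, H-γ, H-δ}: bandwidth cost 296 + fixed 196 = 492.
Compare {H-α, H-γ}: bandwidth cost 398 + fixed 106 = 504.
Compare {H-γ, H-δ}: bandwidth cost 396 + fixed 111 = 507.
All other subsets cost ≥ 492. Minimum total cost: 486.

486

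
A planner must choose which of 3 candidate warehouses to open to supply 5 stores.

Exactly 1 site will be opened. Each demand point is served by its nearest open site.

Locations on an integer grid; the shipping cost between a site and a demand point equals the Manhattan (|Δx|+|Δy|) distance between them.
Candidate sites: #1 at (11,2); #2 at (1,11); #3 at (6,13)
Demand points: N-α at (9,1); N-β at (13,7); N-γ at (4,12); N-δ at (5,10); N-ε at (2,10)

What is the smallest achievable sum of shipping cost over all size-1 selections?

Open {#3}.
  N-α→#3 15, N-β→#3 13, N-γ→#3 3, N-δ→#3 4, N-ε→#3 7  ⇒ total 42.
Compare {#2}: total 45.
Compare {#1}: total 58.

42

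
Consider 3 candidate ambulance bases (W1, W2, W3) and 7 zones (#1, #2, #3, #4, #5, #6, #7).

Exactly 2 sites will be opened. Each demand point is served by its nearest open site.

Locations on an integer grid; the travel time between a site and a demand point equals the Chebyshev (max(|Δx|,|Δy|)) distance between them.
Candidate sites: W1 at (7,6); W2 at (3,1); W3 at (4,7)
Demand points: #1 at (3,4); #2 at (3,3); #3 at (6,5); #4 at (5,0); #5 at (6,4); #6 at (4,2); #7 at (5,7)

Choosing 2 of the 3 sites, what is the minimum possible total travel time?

Open {W1, W2}.
  #1→W2 3, #2→W2 2, #3→W1 1, #4→W2 2, #5→W1 2, #6→W2 1, #7→W1 2  ⇒ total 13.
Compare {W2, W3}: total 14.
Compare {W1, W3}: total 21.

13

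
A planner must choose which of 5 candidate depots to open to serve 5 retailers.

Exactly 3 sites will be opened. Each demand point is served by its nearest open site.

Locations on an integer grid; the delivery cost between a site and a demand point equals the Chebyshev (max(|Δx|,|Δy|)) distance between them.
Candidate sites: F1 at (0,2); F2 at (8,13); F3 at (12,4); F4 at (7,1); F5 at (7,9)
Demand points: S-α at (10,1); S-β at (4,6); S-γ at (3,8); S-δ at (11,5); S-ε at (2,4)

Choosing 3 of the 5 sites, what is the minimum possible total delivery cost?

13

Open {F1, F3, F5}.
  S-α→F3 3, S-β→F5 3, S-γ→F5 4, S-δ→F3 1, S-ε→F1 2  ⇒ total 13.
Compare {F1, F2, F3}: total 15.
Compare {F1, F3, F4}: total 16.
No size-3 selection does better; minimum is 13.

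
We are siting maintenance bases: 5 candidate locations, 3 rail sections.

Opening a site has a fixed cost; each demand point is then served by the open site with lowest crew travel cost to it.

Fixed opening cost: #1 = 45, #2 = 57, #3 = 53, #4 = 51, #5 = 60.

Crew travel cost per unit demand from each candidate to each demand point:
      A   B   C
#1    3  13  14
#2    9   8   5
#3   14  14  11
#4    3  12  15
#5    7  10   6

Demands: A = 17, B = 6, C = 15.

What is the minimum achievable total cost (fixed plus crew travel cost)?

Open {#1, #2}: assign each demand point to its cheapest open site.
  A→#1 17×3=51, B→#2 6×8=48, C→#2 15×5=75
  crew travel cost 174, fixed 102 → total 276.
Compare {#2, #4}: crew travel cost 174 + fixed 108 = 282.
Compare {#1, #5}: crew travel cost 201 + fixed 105 = 306.
Compare {#4, #5}: crew travel cost 201 + fixed 111 = 312.
All other subsets cost ≥ 282. Minimum total cost: 276.

276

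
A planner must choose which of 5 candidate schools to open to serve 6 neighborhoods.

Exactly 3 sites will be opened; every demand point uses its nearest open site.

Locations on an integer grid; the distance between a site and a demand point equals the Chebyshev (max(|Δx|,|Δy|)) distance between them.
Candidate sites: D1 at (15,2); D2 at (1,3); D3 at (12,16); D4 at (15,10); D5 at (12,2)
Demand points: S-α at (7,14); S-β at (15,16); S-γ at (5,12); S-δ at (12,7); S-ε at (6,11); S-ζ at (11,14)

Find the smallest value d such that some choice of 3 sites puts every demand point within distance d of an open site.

7

Open {D1, D2, D3}.
  Farthest demand point is S-γ at distance 7 (to D3); all others are ≤ 7.
With {D1, D3, D4} the worst case is 7.
With {D1, D3, D5} the worst case is 7.
No size-3 selection achieves below 7.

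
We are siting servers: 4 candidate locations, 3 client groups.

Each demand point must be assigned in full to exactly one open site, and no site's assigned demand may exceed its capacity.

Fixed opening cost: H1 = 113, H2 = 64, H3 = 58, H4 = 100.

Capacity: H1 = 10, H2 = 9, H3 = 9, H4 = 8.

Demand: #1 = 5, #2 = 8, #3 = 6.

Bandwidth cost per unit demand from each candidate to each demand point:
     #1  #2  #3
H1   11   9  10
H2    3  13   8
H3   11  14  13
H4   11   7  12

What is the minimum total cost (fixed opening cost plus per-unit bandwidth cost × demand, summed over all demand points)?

371

Open {H2, H3, H4}; cheapest assignment that respects the capacities:
  H2 (cap 9, load 5): #1 — cost 5×3 = 15
  H3 (cap 9, load 6): #3 — cost 6×13 = 78
  H4 (cap 8, load 8): #2 — cost 8×7 = 56
  Shipping 149, fixed 222 → total 371.
  Any other capacity-feasible assignment to {H2, H3, H4} ships for at least 149.
Compare {H1, H2, H3}: its best feasible assignment gives total 400.
Compare {H1, H2, H4}: its best feasible assignment gives total 408.
Every other set of open sites that can feasibly serve all demand totals ≥ 400 even under its best assignment. Minimum: 371.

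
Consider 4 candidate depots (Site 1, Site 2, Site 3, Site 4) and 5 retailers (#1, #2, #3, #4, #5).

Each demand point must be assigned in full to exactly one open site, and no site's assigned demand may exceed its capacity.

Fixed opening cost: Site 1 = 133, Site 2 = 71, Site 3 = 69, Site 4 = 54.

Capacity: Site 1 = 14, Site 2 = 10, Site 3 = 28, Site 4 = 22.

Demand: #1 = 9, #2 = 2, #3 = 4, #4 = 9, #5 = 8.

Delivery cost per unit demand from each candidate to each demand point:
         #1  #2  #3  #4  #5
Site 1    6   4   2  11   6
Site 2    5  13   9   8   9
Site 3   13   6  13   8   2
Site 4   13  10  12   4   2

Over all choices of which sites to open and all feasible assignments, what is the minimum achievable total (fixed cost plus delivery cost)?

321

Open {Site 1, Site 4}; cheapest assignment that respects the capacities:
  Site 1 (cap 14, load 13): #1, #3 — cost 9×6 + 4×2 = 62
  Site 4 (cap 22, load 19): #2, #4, #5 — cost 2×10 + 9×4 + 8×2 = 72
  Shipping 134, fixed 187 → total 321.
  Any other capacity-feasible assignment to {Site 1, Site 4} ships for at least 134.
Compare {Site 2, Site 3}: its best feasible assignment gives total 337.
Compare {Site 2, Site 3, Site 4}: its best feasible assignment gives total 351.
Every other set of open sites that can feasibly serve all demand totals ≥ 337 even under its best assignment. Minimum: 321.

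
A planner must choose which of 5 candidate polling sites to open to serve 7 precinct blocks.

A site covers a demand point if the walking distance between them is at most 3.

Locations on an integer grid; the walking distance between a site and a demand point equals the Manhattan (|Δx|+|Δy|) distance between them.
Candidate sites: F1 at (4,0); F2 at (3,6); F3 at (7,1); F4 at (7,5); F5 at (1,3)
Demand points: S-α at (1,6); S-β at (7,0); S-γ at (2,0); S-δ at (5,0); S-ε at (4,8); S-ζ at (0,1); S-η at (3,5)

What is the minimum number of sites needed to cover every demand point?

Coverage sets (demand points within 3 of each site):
  F1: {S-β, S-γ, S-δ}
  F2: {S-α, S-ε, S-η}
  F3: {S-β, S-δ}
  F4: {}
  F5: {S-α, S-ζ}
No 2 sites suffice: every size-2 union leaves at least one demand point uncovered.
But {F1, F2, F5} covers everything, so the minimum is 3.

3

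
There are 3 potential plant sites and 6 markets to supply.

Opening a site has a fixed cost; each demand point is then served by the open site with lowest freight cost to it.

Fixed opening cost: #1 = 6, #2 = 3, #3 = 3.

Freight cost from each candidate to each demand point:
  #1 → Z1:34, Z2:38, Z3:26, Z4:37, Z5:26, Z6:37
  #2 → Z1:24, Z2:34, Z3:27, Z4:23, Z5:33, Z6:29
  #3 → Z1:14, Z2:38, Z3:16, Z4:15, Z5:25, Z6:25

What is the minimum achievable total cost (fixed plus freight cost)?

Open {#2, #3}: assign each demand point to its cheapest open site.
  Z1→#3 14, Z2→#2 34, Z3→#3 16, Z4→#3 15, Z5→#3 25, Z6→#3 25
  freight cost 129, fixed 6 → total 135.
Compare {#3}: freight cost 133 + fixed 3 = 136.
Compare {#1, #2, #3}: freight cost 129 + fixed 12 = 141.
Compare {#1, #3}: freight cost 133 + fixed 9 = 142.
All other subsets cost ≥ 136. Minimum total cost: 135.

135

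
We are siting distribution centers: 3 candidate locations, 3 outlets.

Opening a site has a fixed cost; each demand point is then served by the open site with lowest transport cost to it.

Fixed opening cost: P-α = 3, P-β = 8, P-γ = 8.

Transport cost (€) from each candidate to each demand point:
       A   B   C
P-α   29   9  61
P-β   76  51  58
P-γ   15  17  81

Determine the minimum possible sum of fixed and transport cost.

96

Open {P-α, P-γ}: assign each demand point to its cheapest open site.
  A→P-γ 15, B→P-α 9, C→P-α 61
  transport cost 85, fixed 11 → total 96.
Compare {P-α, P-β, P-γ}: transport cost 82 + fixed 19 = 101.
Compare {P-α}: transport cost 99 + fixed 3 = 102.
Compare {P-β, P-γ}: transport cost 90 + fixed 16 = 106.
All other subsets cost ≥ 101. Minimum total cost: 96.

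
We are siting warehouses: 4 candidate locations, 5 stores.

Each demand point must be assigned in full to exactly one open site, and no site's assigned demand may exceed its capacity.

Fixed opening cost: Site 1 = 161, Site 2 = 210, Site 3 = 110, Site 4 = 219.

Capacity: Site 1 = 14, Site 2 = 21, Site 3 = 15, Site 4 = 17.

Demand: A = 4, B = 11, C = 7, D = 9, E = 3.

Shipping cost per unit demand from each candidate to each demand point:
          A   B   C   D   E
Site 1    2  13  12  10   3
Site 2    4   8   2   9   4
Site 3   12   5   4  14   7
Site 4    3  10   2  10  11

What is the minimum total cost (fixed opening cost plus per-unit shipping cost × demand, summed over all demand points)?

Open {Site 2, Site 3}; cheapest assignment that respects the capacities:
  Site 2 (cap 21, load 20): A, C, D — cost 4×4 + 7×2 + 9×9 = 111
  Site 3 (cap 15, load 14): B, E — cost 11×5 + 3×7 = 76
  Shipping 187, fixed 320 → total 507.
  Any other capacity-feasible assignment to {Site 2, Site 3} ships for at least 187.
Compare {Site 1, Site 2}: its best feasible assignment gives total 583.
Compare {Site 2, Site 4}: its best feasible assignment gives total 645.
Every other set of open sites that can feasibly serve all demand totals ≥ 583 even under its best assignment. Minimum: 507.

507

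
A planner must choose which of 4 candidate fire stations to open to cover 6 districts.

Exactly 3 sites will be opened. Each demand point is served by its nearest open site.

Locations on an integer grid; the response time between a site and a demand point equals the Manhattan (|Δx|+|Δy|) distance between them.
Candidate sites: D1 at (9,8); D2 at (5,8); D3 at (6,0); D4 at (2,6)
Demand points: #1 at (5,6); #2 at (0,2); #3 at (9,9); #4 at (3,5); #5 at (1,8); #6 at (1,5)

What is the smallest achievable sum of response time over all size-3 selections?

Open {D1, D2, D4}.
  #1→D2 2, #2→D4 6, #3→D1 1, #4→D4 2, #5→D4 3, #6→D4 2  ⇒ total 16.
Compare {D1, D3, D4}: total 17.
Compare {D2, D3, D4}: total 20.
No size-3 selection does better; minimum is 16.

16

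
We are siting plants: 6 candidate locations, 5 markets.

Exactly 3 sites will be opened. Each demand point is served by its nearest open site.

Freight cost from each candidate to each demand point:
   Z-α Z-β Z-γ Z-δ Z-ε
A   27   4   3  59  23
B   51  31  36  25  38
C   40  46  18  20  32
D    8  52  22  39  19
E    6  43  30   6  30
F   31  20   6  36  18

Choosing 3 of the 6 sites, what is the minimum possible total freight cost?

Open {A, E, F}.
  Z-α→E 6, Z-β→A 4, Z-γ→A 3, Z-δ→E 6, Z-ε→F 18  ⇒ total 37.
Compare {A, D, E}: total 38.
Compare {A, B, E}: total 42.
No size-3 selection does better; minimum is 37.

37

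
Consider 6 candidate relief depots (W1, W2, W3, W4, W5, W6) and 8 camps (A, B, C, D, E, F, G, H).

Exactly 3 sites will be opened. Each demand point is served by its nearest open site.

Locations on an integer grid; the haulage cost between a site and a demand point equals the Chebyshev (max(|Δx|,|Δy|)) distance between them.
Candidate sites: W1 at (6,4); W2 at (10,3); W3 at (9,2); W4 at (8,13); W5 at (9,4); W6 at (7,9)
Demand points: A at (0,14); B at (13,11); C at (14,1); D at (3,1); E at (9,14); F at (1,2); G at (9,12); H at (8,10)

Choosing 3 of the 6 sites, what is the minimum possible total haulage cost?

30

Open {W1, W2, W4}.
  A→W4 8, B→W4 5, C→W2 4, D→W1 3, E→W4 1, F→W1 5, G→W4 1, H→W4 3  ⇒ total 30.
Compare {W1, W3, W4}: total 31.
Compare {W1, W4, W5}: total 31.
No size-3 selection does better; minimum is 30.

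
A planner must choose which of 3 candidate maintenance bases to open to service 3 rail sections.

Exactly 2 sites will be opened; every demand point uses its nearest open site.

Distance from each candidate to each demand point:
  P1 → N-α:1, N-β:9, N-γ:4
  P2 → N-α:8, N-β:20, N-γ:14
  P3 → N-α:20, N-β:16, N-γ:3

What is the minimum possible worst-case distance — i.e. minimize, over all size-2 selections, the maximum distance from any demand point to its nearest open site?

Open {P1, P2}.
  Farthest demand point is N-β at distance 9 (to P1); all others are ≤ 9.
With {P1, P3} the worst case is 9.
With {P2, P3} the worst case is 16.
No size-2 selection achieves below 9.

9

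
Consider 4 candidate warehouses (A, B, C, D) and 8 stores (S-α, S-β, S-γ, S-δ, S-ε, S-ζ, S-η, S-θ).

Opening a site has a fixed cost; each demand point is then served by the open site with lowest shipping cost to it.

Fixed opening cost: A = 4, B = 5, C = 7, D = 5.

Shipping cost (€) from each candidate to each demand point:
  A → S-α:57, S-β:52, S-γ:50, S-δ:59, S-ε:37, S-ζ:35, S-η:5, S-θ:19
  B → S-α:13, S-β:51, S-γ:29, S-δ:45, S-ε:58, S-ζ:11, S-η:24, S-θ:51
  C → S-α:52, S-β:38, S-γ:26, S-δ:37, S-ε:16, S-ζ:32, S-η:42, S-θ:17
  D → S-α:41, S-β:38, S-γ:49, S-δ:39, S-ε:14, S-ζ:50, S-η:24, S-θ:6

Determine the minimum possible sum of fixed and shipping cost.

169

Open {A, B, D}: assign each demand point to its cheapest open site.
  S-α→B 13, S-β→D 38, S-γ→B 29, S-δ→D 39, S-ε→D 14, S-ζ→B 11, S-η→A 5, S-θ→D 6
  shipping cost 155, fixed 14 → total 169.
Compare {A, B, C, D}: shipping cost 150 + fixed 21 = 171.
Compare {A, B, C}: shipping cost 163 + fixed 16 = 179.
Compare {B, D}: shipping cost 174 + fixed 10 = 184.
All other subsets cost ≥ 171. Minimum total cost: 169.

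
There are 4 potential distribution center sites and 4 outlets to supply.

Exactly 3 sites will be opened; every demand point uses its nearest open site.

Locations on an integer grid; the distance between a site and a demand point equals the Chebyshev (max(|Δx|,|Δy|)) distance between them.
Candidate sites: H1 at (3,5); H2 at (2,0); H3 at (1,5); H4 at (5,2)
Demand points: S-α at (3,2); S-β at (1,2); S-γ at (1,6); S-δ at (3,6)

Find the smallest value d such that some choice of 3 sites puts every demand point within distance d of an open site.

2

Open {H1, H2, H3}.
  Farthest demand point is S-α at distance 2 (to H2); all others are ≤ 2.
With {H1, H2, H4} the worst case is 2.
With {H2, H3, H4} the worst case is 2.
No size-3 selection achieves below 2.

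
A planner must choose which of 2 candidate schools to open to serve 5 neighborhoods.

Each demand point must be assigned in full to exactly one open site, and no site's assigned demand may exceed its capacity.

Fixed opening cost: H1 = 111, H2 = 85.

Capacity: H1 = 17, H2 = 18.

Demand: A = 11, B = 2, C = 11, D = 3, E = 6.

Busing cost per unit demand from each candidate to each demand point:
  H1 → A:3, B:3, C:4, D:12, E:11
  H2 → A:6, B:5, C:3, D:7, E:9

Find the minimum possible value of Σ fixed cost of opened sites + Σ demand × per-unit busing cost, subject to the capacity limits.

Open {H1, H2}; cheapest assignment that respects the capacities:
  H1 (cap 17, load 16): A, B, D — cost 11×3 + 2×3 + 3×12 = 75
  H2 (cap 18, load 17): C, E — cost 11×3 + 6×9 = 87
  Shipping 162, fixed 196 → total 358.
  Any other capacity-feasible assignment to {H1, H2} ships for at least 162.
Total demand is 33 and no other set of sites has combined capacity ≥ 33, so {H1, H2} is the only feasible choice of open sites. Minimum: 358.

358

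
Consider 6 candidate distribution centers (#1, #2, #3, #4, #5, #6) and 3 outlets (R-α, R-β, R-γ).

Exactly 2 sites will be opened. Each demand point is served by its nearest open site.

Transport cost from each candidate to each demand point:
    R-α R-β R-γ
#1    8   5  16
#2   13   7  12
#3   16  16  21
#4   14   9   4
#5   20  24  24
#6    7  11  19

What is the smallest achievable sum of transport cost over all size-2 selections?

17

Open {#1, #4}.
  R-α→#1 8, R-β→#1 5, R-γ→#4 4  ⇒ total 17.
Compare {#4, #6}: total 20.
Compare {#2, #4}: total 24.
No size-2 selection does better; minimum is 17.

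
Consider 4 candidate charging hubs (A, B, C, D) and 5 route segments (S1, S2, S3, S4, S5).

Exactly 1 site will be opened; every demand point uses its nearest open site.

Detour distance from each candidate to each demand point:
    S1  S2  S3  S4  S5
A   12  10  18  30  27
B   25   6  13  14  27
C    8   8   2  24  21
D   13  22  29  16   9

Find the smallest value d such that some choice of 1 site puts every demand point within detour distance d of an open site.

Open {C}.
  Farthest demand point is S4 at detour distance 24 (to C); all others are ≤ 24.
With {B} the worst case is 27.
With {D} the worst case is 29.
No size-1 selection achieves below 24.

24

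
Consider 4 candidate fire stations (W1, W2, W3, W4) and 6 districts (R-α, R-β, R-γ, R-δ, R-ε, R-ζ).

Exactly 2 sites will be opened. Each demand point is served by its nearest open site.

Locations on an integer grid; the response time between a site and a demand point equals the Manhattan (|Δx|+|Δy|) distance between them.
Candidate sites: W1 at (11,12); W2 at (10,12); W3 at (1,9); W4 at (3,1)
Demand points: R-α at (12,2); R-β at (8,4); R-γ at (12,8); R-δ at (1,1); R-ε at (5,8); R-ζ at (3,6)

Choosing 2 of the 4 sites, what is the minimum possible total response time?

39

Open {W1, W4}.
  R-α→W4 10, R-β→W4 8, R-γ→W1 5, R-δ→W4 2, R-ε→W4 9, R-ζ→W4 5  ⇒ total 39.
Compare {W2, W4}: total 40.
Compare {W3, W4}: total 42.
No size-2 selection does better; minimum is 39.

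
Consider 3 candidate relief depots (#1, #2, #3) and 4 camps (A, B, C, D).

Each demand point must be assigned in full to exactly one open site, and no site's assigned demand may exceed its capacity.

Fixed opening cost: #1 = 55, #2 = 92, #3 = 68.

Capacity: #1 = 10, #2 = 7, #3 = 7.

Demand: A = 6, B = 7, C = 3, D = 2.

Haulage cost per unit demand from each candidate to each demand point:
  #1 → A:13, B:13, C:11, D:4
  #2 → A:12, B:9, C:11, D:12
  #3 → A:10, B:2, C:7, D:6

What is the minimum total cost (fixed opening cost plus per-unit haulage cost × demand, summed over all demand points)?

Open {#1, #2, #3}; cheapest assignment that respects the capacities:
  #1 (cap 10, load 5): C, D — cost 3×11 + 2×4 = 41
  #2 (cap 7, load 6): A — cost 6×12 = 72
  #3 (cap 7, load 7): B — cost 7×2 = 14
  Shipping 127, fixed 215 → total 342.
  Any other capacity-feasible assignment to {#1, #2, #3} ships for at least 127.
Total demand is 18 and no other set of sites has combined capacity ≥ 18, so {#1, #2, #3} is the only feasible choice of open sites. Minimum: 342.

342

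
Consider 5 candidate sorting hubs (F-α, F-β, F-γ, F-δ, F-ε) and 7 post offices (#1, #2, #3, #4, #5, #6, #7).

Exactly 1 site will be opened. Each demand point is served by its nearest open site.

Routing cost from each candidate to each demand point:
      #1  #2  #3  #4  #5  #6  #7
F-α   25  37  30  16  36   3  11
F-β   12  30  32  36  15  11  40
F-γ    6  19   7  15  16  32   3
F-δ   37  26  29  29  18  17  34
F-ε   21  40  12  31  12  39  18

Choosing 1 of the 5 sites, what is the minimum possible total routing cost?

98

Open {F-γ}.
  #1→F-γ 6, #2→F-γ 19, #3→F-γ 7, #4→F-γ 15, #5→F-γ 16, #6→F-γ 32, #7→F-γ 3  ⇒ total 98.
Compare {F-α}: total 158.
Compare {F-ε}: total 173.
No size-1 selection does better; minimum is 98.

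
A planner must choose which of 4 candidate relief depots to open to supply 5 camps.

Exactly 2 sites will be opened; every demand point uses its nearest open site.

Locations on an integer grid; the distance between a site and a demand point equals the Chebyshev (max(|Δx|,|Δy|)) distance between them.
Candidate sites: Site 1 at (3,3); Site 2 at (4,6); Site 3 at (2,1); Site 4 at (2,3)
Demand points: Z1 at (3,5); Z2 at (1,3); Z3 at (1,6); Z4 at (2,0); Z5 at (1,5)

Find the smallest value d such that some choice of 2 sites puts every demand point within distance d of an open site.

Open {Site 1, Site 2}.
  Farthest demand point is Z3 at distance 3 (to Site 1); all others are ≤ 3.
With {Site 1, Site 3} the worst case is 3.
With {Site 1, Site 4} the worst case is 3.
No size-2 selection achieves below 3.

3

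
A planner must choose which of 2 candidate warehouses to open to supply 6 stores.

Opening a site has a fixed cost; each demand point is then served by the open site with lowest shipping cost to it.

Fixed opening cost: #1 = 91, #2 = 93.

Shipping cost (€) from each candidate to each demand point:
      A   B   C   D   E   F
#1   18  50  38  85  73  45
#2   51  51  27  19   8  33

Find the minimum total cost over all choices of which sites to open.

282

Open {#2}: assign each demand point to its cheapest open site.
  A→#2 51, B→#2 51, C→#2 27, D→#2 19, E→#2 8, F→#2 33
  shipping cost 189, fixed 93 → total 282.
Compare {#1, #2}: shipping cost 155 + fixed 184 = 339.
Compare {#1}: shipping cost 309 + fixed 91 = 400.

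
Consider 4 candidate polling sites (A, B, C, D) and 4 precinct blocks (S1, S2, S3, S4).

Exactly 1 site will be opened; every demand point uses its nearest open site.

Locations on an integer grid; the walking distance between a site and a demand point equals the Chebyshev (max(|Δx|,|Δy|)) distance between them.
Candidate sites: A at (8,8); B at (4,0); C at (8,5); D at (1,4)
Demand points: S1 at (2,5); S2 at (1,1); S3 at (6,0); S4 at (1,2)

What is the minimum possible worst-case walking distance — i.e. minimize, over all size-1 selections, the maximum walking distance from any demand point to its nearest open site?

5

Open {B}.
  Farthest demand point is S1 at walking distance 5 (to B); all others are ≤ 5.
With {D} the worst case is 5.
With {C} the worst case is 7.
No size-1 selection achieves below 5.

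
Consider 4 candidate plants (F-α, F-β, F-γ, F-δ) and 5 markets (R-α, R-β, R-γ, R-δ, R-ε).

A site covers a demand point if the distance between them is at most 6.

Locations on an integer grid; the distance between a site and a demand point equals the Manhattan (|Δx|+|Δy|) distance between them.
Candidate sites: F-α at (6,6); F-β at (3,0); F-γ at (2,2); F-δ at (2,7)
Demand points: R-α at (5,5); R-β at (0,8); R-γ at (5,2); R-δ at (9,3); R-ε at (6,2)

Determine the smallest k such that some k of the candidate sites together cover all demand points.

Coverage sets (demand points within 6 of each site):
  F-α: {R-α, R-γ, R-δ, R-ε}
  F-β: {R-γ, R-ε}
  F-γ: {R-α, R-γ, R-ε}
  F-δ: {R-α, R-β}
No single site covers all 5 demand points.
But {F-α, F-δ} covers everything, so the minimum is 2.

2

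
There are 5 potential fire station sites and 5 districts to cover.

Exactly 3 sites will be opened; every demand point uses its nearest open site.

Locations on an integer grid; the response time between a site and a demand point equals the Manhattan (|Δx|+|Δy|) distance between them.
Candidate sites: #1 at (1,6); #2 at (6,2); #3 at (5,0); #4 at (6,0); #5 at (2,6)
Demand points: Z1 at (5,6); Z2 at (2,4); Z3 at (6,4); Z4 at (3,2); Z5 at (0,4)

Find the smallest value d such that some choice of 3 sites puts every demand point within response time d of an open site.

3

Open {#1, #2, #5}.
  Farthest demand point is Z1 at response time 3 (to #5); all others are ≤ 3.
With {#1, #2, #3} the worst case is 4.
With {#1, #2, #4} the worst case is 4.
No size-3 selection achieves below 3.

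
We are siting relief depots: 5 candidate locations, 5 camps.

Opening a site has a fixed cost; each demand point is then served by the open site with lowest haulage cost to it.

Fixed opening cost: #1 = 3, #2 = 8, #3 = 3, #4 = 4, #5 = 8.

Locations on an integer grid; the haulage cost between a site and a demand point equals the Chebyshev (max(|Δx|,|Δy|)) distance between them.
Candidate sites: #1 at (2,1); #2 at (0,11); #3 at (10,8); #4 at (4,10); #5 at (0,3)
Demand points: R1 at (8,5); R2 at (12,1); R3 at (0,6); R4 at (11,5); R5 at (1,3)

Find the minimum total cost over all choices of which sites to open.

26

Open {#1, #3}: assign each demand point to its cheapest open site.
  R1→#3 3, R2→#3 7, R3→#1 5, R4→#3 3, R5→#1 2
  haulage cost 20, fixed 6 → total 26.
Compare {#3, #5}: haulage cost 17 + fixed 11 = 28.
Compare {#1, #3, #4}: haulage cost 19 + fixed 10 = 29.
Compare {#3, #4}: haulage cost 24 + fixed 7 = 31.
All other subsets cost ≥ 28. Minimum total cost: 26.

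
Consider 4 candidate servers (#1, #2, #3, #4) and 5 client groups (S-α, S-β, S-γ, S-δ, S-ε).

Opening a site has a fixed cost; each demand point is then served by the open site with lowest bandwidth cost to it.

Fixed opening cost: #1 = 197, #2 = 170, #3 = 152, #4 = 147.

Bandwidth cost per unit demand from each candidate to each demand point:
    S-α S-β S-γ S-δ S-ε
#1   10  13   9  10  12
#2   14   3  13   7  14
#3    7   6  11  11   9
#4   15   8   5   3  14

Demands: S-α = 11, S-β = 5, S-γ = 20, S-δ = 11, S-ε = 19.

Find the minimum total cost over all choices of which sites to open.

Open {#3, #4}: assign each demand point to its cheapest open site.
  S-α→#3 11×7=77, S-β→#3 5×6=30, S-γ→#4 20×5=100, S-δ→#4 11×3=33, S-ε→#3 19×9=171
  bandwidth cost 411, fixed 299 → total 710.
Compare {#4}: bandwidth cost 604 + fixed 147 = 751.
Compare {#3}: bandwidth cost 619 + fixed 152 = 771.
Compare {#1, #4}: bandwidth cost 511 + fixed 344 = 855.
All other subsets cost ≥ 751. Minimum total cost: 710.

710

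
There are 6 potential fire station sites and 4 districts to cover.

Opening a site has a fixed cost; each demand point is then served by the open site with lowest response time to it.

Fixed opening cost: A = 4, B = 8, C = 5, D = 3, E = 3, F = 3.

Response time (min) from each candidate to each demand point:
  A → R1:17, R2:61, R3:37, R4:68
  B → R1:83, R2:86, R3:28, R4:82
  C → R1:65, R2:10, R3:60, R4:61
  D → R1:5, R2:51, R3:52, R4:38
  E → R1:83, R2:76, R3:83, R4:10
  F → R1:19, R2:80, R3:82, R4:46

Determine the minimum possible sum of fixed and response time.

72

Open {B, C, D, E}: assign each demand point to its cheapest open site.
  R1→D 5, R2→C 10, R3→B 28, R4→E 10
  response time 53, fixed 19 → total 72.
Compare {B, C, D, E, F}: response time 53 + fixed 22 = 75.
Compare {A, B, C, D, E}: response time 53 + fixed 23 = 76.
Compare {A, C, D, E}: response time 62 + fixed 15 = 77.
All other subsets cost ≥ 75. Minimum total cost: 72.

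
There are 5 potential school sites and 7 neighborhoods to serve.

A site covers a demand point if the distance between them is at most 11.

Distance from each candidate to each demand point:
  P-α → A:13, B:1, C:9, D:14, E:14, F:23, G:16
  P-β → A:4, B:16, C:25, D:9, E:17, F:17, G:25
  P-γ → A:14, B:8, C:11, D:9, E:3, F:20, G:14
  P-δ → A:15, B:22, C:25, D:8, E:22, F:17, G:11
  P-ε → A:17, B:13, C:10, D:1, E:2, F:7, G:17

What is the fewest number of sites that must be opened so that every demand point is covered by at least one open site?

Coverage sets (demand points within 11 of each site):
  P-α: {B, C}
  P-β: {A, D}
  P-γ: {B, C, D, E}
  P-δ: {D, G}
  P-ε: {C, D, E, F}
No 3 sites suffice: every size-3 union leaves at least one demand point uncovered.
But {P-α, P-β, P-δ, P-ε} covers everything, so the minimum is 4.

4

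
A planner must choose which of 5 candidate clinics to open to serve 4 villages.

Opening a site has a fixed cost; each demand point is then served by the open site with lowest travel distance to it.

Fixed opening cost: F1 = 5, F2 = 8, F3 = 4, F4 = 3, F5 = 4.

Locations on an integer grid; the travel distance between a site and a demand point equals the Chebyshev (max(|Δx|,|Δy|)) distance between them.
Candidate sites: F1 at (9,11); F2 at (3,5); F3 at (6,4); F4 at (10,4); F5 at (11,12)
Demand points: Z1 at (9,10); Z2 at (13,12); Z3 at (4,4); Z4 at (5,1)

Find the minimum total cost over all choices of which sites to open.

Open {F3, F5}: assign each demand point to its cheapest open site.
  Z1→F5 2, Z2→F5 2, Z3→F3 2, Z4→F3 3
  travel distance 9, fixed 8 → total 17.
Compare {F1, F3}: travel distance 10 + fixed 9 = 19.
Compare {F3, F4, F5}: travel distance 9 + fixed 11 = 20.
Compare {F2, F5}: travel distance 9 + fixed 12 = 21.
All other subsets cost ≥ 19. Minimum total cost: 17.

17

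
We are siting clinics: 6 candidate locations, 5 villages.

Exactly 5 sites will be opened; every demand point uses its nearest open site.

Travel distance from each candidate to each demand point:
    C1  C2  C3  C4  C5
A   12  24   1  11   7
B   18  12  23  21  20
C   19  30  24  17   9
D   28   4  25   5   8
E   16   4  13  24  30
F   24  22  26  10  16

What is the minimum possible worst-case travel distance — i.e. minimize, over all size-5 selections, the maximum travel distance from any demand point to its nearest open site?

12

Open {A, B, C, D, E}.
  Farthest demand point is C1 at travel distance 12 (to A); all others are ≤ 12.
With {A, B, C, D, F} the worst case is 12.
With {A, B, C, E, F} the worst case is 12.
No size-5 selection achieves below 12.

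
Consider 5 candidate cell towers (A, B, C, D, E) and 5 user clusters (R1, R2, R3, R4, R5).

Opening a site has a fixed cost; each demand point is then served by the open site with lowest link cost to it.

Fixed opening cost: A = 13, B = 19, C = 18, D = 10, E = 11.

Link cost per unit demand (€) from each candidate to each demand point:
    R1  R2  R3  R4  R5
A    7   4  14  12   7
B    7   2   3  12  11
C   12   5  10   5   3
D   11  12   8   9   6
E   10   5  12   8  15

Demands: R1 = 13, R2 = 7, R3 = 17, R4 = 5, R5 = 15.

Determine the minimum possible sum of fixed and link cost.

263

Open {B, C}: assign each demand point to its cheapest open site.
  R1→B 13×7=91, R2→B 7×2=14, R3→B 17×3=51, R4→C 5×5=25, R5→C 15×3=45
  link cost 226, fixed 37 → total 263.
Compare {B, C, D}: link cost 226 + fixed 47 = 273.
Compare {B, C, E}: link cost 226 + fixed 48 = 274.
Compare {A, B, C}: link cost 226 + fixed 50 = 276.
All other subsets cost ≥ 273. Minimum total cost: 263.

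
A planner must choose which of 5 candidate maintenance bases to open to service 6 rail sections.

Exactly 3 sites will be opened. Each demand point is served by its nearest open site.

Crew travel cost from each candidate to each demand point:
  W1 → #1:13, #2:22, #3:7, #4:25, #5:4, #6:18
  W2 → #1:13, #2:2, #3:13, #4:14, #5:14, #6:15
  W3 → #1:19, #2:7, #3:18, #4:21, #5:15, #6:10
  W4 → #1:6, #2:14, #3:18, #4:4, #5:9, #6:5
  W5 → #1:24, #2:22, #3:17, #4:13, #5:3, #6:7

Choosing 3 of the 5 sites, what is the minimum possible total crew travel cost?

28

Open {W1, W2, W4}.
  #1→W4 6, #2→W2 2, #3→W1 7, #4→W4 4, #5→W1 4, #6→W4 5  ⇒ total 28.
Compare {W1, W3, W4}: total 33.
Compare {W2, W4, W5}: total 33.
No size-3 selection does better; minimum is 28.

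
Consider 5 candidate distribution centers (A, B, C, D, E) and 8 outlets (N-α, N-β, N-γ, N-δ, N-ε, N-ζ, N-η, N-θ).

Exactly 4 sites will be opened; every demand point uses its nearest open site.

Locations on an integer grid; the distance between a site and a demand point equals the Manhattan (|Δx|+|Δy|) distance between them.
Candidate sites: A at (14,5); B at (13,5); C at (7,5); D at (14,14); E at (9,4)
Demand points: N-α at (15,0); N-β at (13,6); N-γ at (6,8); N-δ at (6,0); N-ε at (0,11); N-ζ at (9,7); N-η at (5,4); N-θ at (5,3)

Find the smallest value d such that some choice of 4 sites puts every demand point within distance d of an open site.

Open {A, B, C, D}.
  Farthest demand point is N-ε at distance 13 (to C); all others are ≤ 13.
With {A, B, C, E} the worst case is 13.
With {A, C, D, E} the worst case is 13.
No size-4 selection achieves below 13.

13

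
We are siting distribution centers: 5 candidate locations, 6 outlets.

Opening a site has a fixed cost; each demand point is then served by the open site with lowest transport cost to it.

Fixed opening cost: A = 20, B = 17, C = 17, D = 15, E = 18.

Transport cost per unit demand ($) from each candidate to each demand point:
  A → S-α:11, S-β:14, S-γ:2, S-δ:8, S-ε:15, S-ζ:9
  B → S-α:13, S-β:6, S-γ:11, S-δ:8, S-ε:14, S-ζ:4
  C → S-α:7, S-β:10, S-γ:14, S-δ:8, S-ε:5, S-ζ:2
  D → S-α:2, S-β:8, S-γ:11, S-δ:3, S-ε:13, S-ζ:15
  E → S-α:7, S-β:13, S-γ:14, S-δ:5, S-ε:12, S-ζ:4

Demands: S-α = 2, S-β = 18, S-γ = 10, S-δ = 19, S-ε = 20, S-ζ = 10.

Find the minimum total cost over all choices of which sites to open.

Open {A, B, C, D}: assign each demand point to its cheapest open site.
  S-α→D 2×2=4, S-β→B 18×6=108, S-γ→A 10×2=20, S-δ→D 19×3=57, S-ε→C 20×5=100, S-ζ→C 10×2=20
  transport cost 309, fixed 69 → total 378.
Compare {A, B, C, D, E}: transport cost 309 + fixed 87 = 396.
Compare {A, C, D}: transport cost 345 + fixed 52 = 397.
Compare {A, C, D, E}: transport cost 345 + fixed 70 = 415.
All other subsets cost ≥ 396. Minimum total cost: 378.

378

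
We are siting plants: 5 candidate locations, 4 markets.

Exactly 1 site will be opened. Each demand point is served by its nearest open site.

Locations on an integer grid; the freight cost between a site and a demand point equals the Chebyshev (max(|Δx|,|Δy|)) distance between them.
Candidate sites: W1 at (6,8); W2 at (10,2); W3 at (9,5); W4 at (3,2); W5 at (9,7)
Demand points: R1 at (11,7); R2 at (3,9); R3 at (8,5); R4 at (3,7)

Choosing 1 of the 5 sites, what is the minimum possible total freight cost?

14

Open {W1}.
  R1→W1 5, R2→W1 3, R3→W1 3, R4→W1 3  ⇒ total 14.
Compare {W3}: total 15.
Compare {W5}: total 16.
No size-1 selection does better; minimum is 14.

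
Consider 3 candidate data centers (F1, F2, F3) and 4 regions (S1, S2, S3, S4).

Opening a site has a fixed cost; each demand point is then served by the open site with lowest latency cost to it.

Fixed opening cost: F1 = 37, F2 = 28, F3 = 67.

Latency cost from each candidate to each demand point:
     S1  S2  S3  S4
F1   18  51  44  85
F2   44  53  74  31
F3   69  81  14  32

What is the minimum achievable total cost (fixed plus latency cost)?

209

Open {F1, F2}: assign each demand point to its cheapest open site.
  S1→F1 18, S2→F1 51, S3→F1 44, S4→F2 31
  latency cost 144, fixed 65 → total 209.
Compare {F1, F3}: latency cost 115 + fixed 104 = 219.
Compare {F2}: latency cost 202 + fixed 28 = 230.
Compare {F1}: latency cost 198 + fixed 37 = 235.
All other subsets cost ≥ 219. Minimum total cost: 209.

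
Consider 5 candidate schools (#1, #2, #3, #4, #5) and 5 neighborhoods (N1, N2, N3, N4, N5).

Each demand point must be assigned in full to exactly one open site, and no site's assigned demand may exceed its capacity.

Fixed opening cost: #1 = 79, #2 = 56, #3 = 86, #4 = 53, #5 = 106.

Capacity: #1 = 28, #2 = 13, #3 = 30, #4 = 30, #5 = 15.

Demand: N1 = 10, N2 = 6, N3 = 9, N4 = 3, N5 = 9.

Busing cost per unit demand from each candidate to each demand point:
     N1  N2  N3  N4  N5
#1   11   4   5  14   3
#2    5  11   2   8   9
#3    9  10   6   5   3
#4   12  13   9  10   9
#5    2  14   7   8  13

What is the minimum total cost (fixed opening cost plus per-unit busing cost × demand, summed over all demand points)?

Open {#1, #2}; cheapest assignment that respects the capacities:
  #1 (cap 28, load 24): N2, N3, N5 — cost 6×4 + 9×5 + 9×3 = 96
  #2 (cap 13, load 13): N1, N4 — cost 10×5 + 3×8 = 74
  Shipping 170, fixed 135 → total 305.
  Any other capacity-feasible assignment to {#1, #2} ships for at least 170.
Compare {#1, #5}: its best feasible assignment gives total 325.
Compare {#2, #3}: its best feasible assignment gives total 348.
Every other set of open sites that can feasibly serve all demand totals ≥ 325 even under its best assignment. Minimum: 305.

305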